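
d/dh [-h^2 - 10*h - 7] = -2*h - 10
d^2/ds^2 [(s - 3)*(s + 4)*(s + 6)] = 6*s + 14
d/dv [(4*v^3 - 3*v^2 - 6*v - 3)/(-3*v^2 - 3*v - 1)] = 3*(-4*v^4 - 8*v^3 - 7*v^2 - 4*v - 1)/(9*v^4 + 18*v^3 + 15*v^2 + 6*v + 1)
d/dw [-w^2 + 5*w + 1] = 5 - 2*w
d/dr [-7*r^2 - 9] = -14*r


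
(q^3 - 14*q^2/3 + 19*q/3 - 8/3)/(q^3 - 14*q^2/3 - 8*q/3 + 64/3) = (q^2 - 2*q + 1)/(q^2 - 2*q - 8)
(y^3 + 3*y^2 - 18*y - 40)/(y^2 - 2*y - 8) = y + 5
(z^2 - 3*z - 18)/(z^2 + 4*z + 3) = (z - 6)/(z + 1)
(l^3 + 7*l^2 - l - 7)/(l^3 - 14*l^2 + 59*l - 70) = (l^3 + 7*l^2 - l - 7)/(l^3 - 14*l^2 + 59*l - 70)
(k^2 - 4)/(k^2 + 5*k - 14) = (k + 2)/(k + 7)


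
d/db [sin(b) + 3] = cos(b)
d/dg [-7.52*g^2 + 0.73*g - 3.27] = 0.73 - 15.04*g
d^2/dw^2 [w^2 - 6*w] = 2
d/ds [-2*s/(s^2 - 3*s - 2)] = 2*(s^2 + 2)/(s^4 - 6*s^3 + 5*s^2 + 12*s + 4)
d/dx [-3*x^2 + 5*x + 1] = 5 - 6*x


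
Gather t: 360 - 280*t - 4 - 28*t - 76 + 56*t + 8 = 288 - 252*t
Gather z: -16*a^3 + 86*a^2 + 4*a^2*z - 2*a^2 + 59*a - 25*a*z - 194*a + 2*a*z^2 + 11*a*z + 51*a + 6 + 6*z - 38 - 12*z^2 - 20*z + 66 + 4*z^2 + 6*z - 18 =-16*a^3 + 84*a^2 - 84*a + z^2*(2*a - 8) + z*(4*a^2 - 14*a - 8) + 16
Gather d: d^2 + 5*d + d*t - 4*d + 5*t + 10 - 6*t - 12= d^2 + d*(t + 1) - t - 2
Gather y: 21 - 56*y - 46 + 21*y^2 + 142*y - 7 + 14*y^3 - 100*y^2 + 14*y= 14*y^3 - 79*y^2 + 100*y - 32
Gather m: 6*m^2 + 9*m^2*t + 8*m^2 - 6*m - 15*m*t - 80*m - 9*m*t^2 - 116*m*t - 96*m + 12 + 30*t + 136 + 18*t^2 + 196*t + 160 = m^2*(9*t + 14) + m*(-9*t^2 - 131*t - 182) + 18*t^2 + 226*t + 308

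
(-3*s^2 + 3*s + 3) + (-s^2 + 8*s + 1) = -4*s^2 + 11*s + 4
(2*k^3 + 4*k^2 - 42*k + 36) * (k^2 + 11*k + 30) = 2*k^5 + 26*k^4 + 62*k^3 - 306*k^2 - 864*k + 1080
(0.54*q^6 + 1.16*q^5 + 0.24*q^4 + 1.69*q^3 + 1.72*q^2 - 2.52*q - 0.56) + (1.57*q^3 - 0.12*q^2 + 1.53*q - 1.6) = 0.54*q^6 + 1.16*q^5 + 0.24*q^4 + 3.26*q^3 + 1.6*q^2 - 0.99*q - 2.16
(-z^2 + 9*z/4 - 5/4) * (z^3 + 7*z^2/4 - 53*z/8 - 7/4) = -z^5 + z^4/2 + 149*z^3/16 - 491*z^2/32 + 139*z/32 + 35/16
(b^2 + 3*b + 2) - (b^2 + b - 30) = 2*b + 32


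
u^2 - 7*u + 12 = (u - 4)*(u - 3)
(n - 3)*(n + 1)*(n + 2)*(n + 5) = n^4 + 5*n^3 - 7*n^2 - 41*n - 30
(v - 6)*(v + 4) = v^2 - 2*v - 24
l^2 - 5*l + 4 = (l - 4)*(l - 1)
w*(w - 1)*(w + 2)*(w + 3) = w^4 + 4*w^3 + w^2 - 6*w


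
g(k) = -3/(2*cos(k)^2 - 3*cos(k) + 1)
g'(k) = -3*(4*sin(k)*cos(k) - 3*sin(k))/(2*cos(k)^2 - 3*cos(k) + 1)^2 = 3*(3 - 4*cos(k))*sin(k)/(-3*cos(k) + cos(2*k) + 2)^2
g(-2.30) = -0.77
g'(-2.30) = -0.84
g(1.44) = -4.67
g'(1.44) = 17.84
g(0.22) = 130.77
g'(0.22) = -1124.07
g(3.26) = -0.50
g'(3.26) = -0.07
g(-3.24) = -0.50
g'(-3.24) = 0.06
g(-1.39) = -5.71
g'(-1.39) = -24.40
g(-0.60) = 26.40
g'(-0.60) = 39.52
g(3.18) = -0.50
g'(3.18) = -0.02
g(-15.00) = -0.68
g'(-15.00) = -0.60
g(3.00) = -0.51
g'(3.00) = 0.08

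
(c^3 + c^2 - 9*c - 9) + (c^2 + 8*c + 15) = c^3 + 2*c^2 - c + 6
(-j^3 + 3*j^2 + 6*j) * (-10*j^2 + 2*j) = 10*j^5 - 32*j^4 - 54*j^3 + 12*j^2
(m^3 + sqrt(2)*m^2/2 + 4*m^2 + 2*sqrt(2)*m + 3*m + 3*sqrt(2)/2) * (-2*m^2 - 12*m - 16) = -2*m^5 - 20*m^4 - sqrt(2)*m^4 - 70*m^3 - 10*sqrt(2)*m^3 - 100*m^2 - 35*sqrt(2)*m^2 - 50*sqrt(2)*m - 48*m - 24*sqrt(2)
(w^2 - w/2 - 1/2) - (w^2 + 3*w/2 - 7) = 13/2 - 2*w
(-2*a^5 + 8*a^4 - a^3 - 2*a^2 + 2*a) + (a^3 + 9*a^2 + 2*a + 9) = -2*a^5 + 8*a^4 + 7*a^2 + 4*a + 9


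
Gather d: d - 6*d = -5*d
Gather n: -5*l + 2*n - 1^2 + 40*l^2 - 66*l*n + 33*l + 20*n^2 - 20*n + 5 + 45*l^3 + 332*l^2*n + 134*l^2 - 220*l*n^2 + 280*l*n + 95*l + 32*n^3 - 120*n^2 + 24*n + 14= 45*l^3 + 174*l^2 + 123*l + 32*n^3 + n^2*(-220*l - 100) + n*(332*l^2 + 214*l + 6) + 18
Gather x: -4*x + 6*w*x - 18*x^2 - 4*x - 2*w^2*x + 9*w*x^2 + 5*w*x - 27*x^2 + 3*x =x^2*(9*w - 45) + x*(-2*w^2 + 11*w - 5)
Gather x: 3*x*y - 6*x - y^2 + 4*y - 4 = x*(3*y - 6) - y^2 + 4*y - 4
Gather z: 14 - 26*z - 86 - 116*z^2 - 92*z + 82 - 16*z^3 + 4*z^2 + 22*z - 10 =-16*z^3 - 112*z^2 - 96*z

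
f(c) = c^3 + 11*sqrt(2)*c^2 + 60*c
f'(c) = 3*c^2 + 22*sqrt(2)*c + 60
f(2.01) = 191.57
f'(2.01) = 134.66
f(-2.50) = -68.40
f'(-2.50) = 0.97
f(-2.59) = -68.42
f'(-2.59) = -0.46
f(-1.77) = -63.01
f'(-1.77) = 14.33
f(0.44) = 29.50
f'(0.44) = 74.27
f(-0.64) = -32.29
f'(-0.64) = 41.32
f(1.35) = 111.81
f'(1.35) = 107.47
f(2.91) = 330.97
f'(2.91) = 175.94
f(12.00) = 4688.11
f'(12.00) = 865.35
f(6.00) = 1136.03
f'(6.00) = 354.68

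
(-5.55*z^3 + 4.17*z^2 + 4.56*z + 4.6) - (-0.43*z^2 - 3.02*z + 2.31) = -5.55*z^3 + 4.6*z^2 + 7.58*z + 2.29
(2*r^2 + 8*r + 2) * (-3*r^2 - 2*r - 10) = -6*r^4 - 28*r^3 - 42*r^2 - 84*r - 20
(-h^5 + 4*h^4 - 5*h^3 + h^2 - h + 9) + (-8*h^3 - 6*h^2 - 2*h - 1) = -h^5 + 4*h^4 - 13*h^3 - 5*h^2 - 3*h + 8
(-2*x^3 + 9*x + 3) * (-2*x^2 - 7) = 4*x^5 - 4*x^3 - 6*x^2 - 63*x - 21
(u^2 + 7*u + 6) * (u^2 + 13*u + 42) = u^4 + 20*u^3 + 139*u^2 + 372*u + 252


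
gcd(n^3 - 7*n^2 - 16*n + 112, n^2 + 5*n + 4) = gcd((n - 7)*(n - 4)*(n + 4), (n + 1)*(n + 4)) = n + 4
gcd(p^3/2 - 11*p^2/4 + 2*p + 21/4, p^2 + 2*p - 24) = 1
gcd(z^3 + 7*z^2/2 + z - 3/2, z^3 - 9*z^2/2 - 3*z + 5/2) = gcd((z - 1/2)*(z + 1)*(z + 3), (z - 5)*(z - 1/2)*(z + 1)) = z^2 + z/2 - 1/2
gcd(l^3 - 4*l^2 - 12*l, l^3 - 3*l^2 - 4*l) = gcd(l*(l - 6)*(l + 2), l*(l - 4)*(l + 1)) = l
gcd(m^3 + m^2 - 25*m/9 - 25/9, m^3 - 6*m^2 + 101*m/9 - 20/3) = m - 5/3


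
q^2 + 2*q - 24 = (q - 4)*(q + 6)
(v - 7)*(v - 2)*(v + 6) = v^3 - 3*v^2 - 40*v + 84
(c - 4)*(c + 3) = c^2 - c - 12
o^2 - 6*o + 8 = (o - 4)*(o - 2)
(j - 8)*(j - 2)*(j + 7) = j^3 - 3*j^2 - 54*j + 112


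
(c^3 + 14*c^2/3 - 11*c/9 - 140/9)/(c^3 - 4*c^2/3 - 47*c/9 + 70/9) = (c + 4)/(c - 2)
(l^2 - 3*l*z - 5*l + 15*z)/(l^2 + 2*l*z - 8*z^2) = (l^2 - 3*l*z - 5*l + 15*z)/(l^2 + 2*l*z - 8*z^2)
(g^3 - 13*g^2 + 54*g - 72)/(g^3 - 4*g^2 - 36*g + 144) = (g - 3)/(g + 6)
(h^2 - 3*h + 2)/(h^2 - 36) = (h^2 - 3*h + 2)/(h^2 - 36)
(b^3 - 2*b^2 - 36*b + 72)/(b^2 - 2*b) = b - 36/b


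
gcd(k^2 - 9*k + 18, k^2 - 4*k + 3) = k - 3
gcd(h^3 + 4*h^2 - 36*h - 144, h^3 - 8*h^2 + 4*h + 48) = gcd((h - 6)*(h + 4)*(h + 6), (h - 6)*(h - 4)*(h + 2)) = h - 6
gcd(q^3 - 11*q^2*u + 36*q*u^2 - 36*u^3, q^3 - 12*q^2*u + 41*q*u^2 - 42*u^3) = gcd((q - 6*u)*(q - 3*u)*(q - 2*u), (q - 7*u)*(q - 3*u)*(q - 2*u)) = q^2 - 5*q*u + 6*u^2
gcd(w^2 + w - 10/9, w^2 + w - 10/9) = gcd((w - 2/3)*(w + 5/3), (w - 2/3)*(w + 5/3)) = w^2 + w - 10/9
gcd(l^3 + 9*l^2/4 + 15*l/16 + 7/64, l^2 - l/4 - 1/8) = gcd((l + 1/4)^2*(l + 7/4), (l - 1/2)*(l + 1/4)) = l + 1/4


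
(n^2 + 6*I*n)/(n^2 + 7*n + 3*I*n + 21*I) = n*(n + 6*I)/(n^2 + n*(7 + 3*I) + 21*I)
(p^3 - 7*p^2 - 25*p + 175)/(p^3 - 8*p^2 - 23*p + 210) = (p - 5)/(p - 6)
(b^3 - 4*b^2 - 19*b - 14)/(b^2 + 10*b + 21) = (b^3 - 4*b^2 - 19*b - 14)/(b^2 + 10*b + 21)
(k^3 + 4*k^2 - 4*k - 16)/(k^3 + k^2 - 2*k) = (k^2 + 2*k - 8)/(k*(k - 1))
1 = 1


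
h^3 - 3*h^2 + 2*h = h*(h - 2)*(h - 1)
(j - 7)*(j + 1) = j^2 - 6*j - 7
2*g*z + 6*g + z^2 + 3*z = (2*g + z)*(z + 3)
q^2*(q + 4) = q^3 + 4*q^2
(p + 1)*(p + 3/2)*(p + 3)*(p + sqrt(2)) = p^4 + sqrt(2)*p^3 + 11*p^3/2 + 11*sqrt(2)*p^2/2 + 9*p^2 + 9*p/2 + 9*sqrt(2)*p + 9*sqrt(2)/2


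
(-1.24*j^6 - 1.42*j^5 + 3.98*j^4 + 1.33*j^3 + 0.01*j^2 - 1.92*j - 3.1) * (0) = 0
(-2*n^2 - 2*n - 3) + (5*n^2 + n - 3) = 3*n^2 - n - 6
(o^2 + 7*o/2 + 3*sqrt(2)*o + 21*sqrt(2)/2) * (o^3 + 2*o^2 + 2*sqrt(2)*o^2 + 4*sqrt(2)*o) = o^5 + 11*o^4/2 + 5*sqrt(2)*o^4 + 19*o^3 + 55*sqrt(2)*o^3/2 + 35*sqrt(2)*o^2 + 66*o^2 + 84*o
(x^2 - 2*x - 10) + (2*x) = x^2 - 10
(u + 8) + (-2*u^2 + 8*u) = -2*u^2 + 9*u + 8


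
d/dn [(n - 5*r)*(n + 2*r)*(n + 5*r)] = 3*n^2 + 4*n*r - 25*r^2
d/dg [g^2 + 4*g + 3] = 2*g + 4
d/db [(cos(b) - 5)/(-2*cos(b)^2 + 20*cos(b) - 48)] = (sin(b)^2 + 10*cos(b) - 27)*sin(b)/(2*(cos(b)^2 - 10*cos(b) + 24)^2)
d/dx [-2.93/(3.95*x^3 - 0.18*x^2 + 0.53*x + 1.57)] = (34.7205*x^2 - 1.0548*x + 1.5529)/(3.95*x^3 - 0.18*x^2 + 0.53*x + 1.57)^2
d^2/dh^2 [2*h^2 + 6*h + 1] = 4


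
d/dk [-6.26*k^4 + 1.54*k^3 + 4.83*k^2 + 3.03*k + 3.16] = -25.04*k^3 + 4.62*k^2 + 9.66*k + 3.03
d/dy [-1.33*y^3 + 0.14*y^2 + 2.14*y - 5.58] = -3.99*y^2 + 0.28*y + 2.14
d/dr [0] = 0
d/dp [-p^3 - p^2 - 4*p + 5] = -3*p^2 - 2*p - 4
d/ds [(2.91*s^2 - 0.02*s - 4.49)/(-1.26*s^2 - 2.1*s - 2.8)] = (-6.1362*s^2 - 27.6108*s - 9.373)/(1.5876*s^4 + 5.292*s^3 + 11.466*s^2 + 11.76*s + 7.84)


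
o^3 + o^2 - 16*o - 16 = (o - 4)*(o + 1)*(o + 4)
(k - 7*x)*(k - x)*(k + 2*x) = k^3 - 6*k^2*x - 9*k*x^2 + 14*x^3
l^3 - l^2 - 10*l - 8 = (l - 4)*(l + 1)*(l + 2)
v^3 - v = v*(v - 1)*(v + 1)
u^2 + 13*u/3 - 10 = (u - 5/3)*(u + 6)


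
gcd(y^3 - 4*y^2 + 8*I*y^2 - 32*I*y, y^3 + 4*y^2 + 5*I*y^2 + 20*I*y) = y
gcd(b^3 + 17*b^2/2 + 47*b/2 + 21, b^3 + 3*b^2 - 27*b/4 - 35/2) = b^2 + 11*b/2 + 7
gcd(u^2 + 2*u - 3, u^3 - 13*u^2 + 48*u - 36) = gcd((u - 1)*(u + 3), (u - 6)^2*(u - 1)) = u - 1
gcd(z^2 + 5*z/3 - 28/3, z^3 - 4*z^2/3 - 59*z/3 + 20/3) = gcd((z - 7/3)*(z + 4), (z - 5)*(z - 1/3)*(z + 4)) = z + 4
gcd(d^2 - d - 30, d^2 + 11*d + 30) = d + 5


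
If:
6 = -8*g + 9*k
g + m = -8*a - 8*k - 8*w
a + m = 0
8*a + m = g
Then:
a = -36*w/287 - 24/287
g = -36*w/41 - 24/41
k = 6/41 - 32*w/41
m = 36*w/287 + 24/287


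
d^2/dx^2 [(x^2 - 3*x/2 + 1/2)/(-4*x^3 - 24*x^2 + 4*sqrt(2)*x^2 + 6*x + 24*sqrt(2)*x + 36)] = ((-(4*x - 3)*(-6*x^2 - 24*x + 4*sqrt(2)*x + 3 + 12*sqrt(2)) + 2*(3*x - sqrt(2) + 6)*(2*x^2 - 3*x + 1))*(-2*x^3 - 12*x^2 + 2*sqrt(2)*x^2 + 3*x + 12*sqrt(2)*x + 18) + (2*x^2 - 3*x + 1)*(-6*x^2 - 24*x + 4*sqrt(2)*x + 3 + 12*sqrt(2))^2 + 2*(-2*x^3 - 12*x^2 + 2*sqrt(2)*x^2 + 3*x + 12*sqrt(2)*x + 18)^2)/(2*(-2*x^3 - 12*x^2 + 2*sqrt(2)*x^2 + 3*x + 12*sqrt(2)*x + 18)^3)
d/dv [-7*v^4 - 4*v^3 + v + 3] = -28*v^3 - 12*v^2 + 1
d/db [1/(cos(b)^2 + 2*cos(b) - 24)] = 2*(cos(b) + 1)*sin(b)/(cos(b)^2 + 2*cos(b) - 24)^2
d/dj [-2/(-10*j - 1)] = -20/(10*j + 1)^2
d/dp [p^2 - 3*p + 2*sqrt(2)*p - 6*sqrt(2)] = 2*p - 3 + 2*sqrt(2)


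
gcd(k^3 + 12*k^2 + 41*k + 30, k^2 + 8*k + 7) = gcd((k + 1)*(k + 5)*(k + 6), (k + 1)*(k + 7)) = k + 1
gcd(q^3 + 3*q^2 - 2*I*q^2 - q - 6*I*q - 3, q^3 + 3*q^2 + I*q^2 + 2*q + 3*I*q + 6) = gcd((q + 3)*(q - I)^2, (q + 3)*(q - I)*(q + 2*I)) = q^2 + q*(3 - I) - 3*I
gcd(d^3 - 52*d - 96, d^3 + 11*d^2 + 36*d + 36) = d^2 + 8*d + 12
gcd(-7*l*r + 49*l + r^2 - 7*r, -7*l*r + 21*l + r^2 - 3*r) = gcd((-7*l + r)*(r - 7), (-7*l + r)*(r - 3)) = -7*l + r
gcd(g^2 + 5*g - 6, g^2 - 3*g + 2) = g - 1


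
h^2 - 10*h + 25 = (h - 5)^2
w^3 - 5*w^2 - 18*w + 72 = (w - 6)*(w - 3)*(w + 4)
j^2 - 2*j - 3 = (j - 3)*(j + 1)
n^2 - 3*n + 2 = (n - 2)*(n - 1)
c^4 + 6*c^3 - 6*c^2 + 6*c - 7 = (c - 1)*(c + 7)*(c - I)*(c + I)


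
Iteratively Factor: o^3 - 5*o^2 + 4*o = (o - 1)*(o^2 - 4*o) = (o - 4)*(o - 1)*(o)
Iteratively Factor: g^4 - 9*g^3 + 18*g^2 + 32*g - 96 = (g + 2)*(g^3 - 11*g^2 + 40*g - 48) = (g - 4)*(g + 2)*(g^2 - 7*g + 12) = (g - 4)^2*(g + 2)*(g - 3)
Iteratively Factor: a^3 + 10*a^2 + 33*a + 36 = (a + 4)*(a^2 + 6*a + 9) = (a + 3)*(a + 4)*(a + 3)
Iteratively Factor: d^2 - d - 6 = (d + 2)*(d - 3)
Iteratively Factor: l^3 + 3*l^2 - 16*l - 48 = (l + 3)*(l^2 - 16) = (l + 3)*(l + 4)*(l - 4)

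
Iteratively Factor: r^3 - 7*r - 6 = (r + 2)*(r^2 - 2*r - 3) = (r - 3)*(r + 2)*(r + 1)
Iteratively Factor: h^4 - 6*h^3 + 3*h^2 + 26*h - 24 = (h + 2)*(h^3 - 8*h^2 + 19*h - 12) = (h - 3)*(h + 2)*(h^2 - 5*h + 4) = (h - 4)*(h - 3)*(h + 2)*(h - 1)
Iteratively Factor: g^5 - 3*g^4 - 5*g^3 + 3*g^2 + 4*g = (g - 1)*(g^4 - 2*g^3 - 7*g^2 - 4*g) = g*(g - 1)*(g^3 - 2*g^2 - 7*g - 4) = g*(g - 1)*(g + 1)*(g^2 - 3*g - 4) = g*(g - 1)*(g + 1)^2*(g - 4)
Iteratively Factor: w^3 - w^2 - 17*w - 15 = (w - 5)*(w^2 + 4*w + 3) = (w - 5)*(w + 3)*(w + 1)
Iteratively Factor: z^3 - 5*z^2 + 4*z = (z - 4)*(z^2 - z) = (z - 4)*(z - 1)*(z)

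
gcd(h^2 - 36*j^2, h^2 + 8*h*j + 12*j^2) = h + 6*j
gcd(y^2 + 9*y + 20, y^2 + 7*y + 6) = 1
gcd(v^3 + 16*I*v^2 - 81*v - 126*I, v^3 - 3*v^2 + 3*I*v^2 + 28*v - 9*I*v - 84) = v + 7*I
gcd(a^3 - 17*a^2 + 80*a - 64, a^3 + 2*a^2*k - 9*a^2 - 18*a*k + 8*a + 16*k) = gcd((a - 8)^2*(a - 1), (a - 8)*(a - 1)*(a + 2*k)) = a^2 - 9*a + 8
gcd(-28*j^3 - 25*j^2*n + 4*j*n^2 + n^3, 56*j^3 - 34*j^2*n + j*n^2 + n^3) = 28*j^2 - 3*j*n - n^2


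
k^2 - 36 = (k - 6)*(k + 6)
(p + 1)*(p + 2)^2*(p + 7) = p^4 + 12*p^3 + 43*p^2 + 60*p + 28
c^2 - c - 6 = (c - 3)*(c + 2)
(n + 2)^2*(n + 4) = n^3 + 8*n^2 + 20*n + 16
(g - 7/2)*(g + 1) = g^2 - 5*g/2 - 7/2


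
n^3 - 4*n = n*(n - 2)*(n + 2)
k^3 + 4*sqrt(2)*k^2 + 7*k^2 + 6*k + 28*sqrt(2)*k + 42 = (k + 7)*(k + sqrt(2))*(k + 3*sqrt(2))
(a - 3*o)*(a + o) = a^2 - 2*a*o - 3*o^2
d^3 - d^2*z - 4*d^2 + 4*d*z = d*(d - 4)*(d - z)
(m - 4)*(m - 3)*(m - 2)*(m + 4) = m^4 - 5*m^3 - 10*m^2 + 80*m - 96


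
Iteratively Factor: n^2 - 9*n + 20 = (n - 5)*(n - 4)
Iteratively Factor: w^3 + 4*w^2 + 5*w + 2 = (w + 1)*(w^2 + 3*w + 2) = (w + 1)^2*(w + 2)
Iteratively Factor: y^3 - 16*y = (y - 4)*(y^2 + 4*y) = y*(y - 4)*(y + 4)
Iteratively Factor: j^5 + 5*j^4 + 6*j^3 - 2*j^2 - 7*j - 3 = (j + 3)*(j^4 + 2*j^3 - 2*j - 1) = (j + 1)*(j + 3)*(j^3 + j^2 - j - 1) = (j + 1)^2*(j + 3)*(j^2 - 1) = (j + 1)^3*(j + 3)*(j - 1)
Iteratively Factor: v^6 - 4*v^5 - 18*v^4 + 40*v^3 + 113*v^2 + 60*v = (v)*(v^5 - 4*v^4 - 18*v^3 + 40*v^2 + 113*v + 60) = v*(v - 5)*(v^4 + v^3 - 13*v^2 - 25*v - 12) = v*(v - 5)*(v + 1)*(v^3 - 13*v - 12) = v*(v - 5)*(v + 1)*(v + 3)*(v^2 - 3*v - 4) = v*(v - 5)*(v - 4)*(v + 1)*(v + 3)*(v + 1)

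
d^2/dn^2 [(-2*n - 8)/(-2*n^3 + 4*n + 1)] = 8*(-2*(n + 4)*(3*n^2 - 2)^2 + (-3*n^2 - 3*n*(n + 4) + 2)*(-2*n^3 + 4*n + 1))/(-2*n^3 + 4*n + 1)^3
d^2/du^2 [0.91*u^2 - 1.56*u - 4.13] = 1.82000000000000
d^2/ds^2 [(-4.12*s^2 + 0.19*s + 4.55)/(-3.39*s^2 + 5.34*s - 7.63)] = (144.798426*s^3 - 953.134434*s^2 + 523.687878*s + 440.11037)/(38.958219*s^6 - 184.103442*s^5 + 553.057821*s^4 - 981.010332*s^3 + 1244.787957*s^2 - 932.634738*s + 444.194947)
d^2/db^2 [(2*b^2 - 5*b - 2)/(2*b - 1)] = -32/(8*b^3 - 12*b^2 + 6*b - 1)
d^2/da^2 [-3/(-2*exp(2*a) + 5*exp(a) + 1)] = 3*((5 - 8*exp(a))*(-2*exp(2*a) + 5*exp(a) + 1) - 2*(4*exp(a) - 5)^2*exp(a))*exp(a)/(-2*exp(2*a) + 5*exp(a) + 1)^3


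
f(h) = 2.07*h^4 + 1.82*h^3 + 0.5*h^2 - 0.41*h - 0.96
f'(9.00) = 6486.97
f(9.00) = 14943.90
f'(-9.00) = -5603.27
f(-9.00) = 12297.72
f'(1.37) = 32.50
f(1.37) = 11.39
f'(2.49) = 163.76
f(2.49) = 108.79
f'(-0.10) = -0.46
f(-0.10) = -0.92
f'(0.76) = 7.14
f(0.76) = 0.51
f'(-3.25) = -230.23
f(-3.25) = 174.12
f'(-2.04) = -50.02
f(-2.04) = 22.36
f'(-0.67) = -1.12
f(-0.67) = -0.59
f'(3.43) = 401.38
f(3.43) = 363.47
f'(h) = 8.28*h^3 + 5.46*h^2 + 1.0*h - 0.41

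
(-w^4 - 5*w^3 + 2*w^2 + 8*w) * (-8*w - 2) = 8*w^5 + 42*w^4 - 6*w^3 - 68*w^2 - 16*w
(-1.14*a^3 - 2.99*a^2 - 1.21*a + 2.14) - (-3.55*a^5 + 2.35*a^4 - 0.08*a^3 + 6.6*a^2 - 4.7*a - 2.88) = 3.55*a^5 - 2.35*a^4 - 1.06*a^3 - 9.59*a^2 + 3.49*a + 5.02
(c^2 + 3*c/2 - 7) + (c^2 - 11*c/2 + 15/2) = 2*c^2 - 4*c + 1/2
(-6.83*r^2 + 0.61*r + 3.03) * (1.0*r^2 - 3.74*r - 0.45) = -6.83*r^4 + 26.1542*r^3 + 3.8221*r^2 - 11.6067*r - 1.3635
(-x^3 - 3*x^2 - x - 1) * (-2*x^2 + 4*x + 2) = 2*x^5 + 2*x^4 - 12*x^3 - 8*x^2 - 6*x - 2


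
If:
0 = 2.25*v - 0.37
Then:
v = 0.16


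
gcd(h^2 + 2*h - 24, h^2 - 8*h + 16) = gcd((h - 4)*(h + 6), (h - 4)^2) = h - 4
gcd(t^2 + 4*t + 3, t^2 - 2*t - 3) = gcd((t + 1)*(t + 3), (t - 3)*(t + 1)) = t + 1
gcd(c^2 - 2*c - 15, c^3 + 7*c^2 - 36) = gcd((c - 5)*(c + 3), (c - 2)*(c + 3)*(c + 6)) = c + 3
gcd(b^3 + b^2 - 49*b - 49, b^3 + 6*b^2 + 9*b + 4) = b + 1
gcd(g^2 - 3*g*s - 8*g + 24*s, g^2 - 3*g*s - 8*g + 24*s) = -g^2 + 3*g*s + 8*g - 24*s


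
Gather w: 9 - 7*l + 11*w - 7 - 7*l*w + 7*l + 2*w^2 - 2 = 2*w^2 + w*(11 - 7*l)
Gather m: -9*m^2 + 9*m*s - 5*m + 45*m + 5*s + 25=-9*m^2 + m*(9*s + 40) + 5*s + 25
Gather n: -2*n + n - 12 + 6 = -n - 6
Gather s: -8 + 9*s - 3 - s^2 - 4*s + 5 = -s^2 + 5*s - 6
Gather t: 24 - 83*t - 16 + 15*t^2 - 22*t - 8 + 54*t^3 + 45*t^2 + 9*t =54*t^3 + 60*t^2 - 96*t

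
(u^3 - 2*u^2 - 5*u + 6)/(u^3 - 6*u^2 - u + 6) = (u^2 - u - 6)/(u^2 - 5*u - 6)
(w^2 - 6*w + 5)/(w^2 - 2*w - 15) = (w - 1)/(w + 3)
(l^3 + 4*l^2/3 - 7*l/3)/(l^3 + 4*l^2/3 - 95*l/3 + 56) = l*(3*l^2 + 4*l - 7)/(3*l^3 + 4*l^2 - 95*l + 168)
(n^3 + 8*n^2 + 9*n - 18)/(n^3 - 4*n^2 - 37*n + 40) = (n^2 + 9*n + 18)/(n^2 - 3*n - 40)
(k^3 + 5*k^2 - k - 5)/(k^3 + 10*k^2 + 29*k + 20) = (k - 1)/(k + 4)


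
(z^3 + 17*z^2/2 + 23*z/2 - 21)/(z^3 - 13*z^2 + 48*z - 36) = (z^2 + 19*z/2 + 21)/(z^2 - 12*z + 36)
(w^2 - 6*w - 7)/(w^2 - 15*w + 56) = (w + 1)/(w - 8)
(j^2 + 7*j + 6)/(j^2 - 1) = (j + 6)/(j - 1)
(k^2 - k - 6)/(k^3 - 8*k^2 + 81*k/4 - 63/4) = 4*(k + 2)/(4*k^2 - 20*k + 21)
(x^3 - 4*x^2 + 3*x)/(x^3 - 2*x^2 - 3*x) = (x - 1)/(x + 1)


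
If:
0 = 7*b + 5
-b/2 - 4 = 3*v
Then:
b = -5/7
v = -17/14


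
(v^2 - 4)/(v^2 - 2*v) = (v + 2)/v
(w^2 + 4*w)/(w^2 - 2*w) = (w + 4)/(w - 2)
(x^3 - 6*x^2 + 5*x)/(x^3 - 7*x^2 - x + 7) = x*(x - 5)/(x^2 - 6*x - 7)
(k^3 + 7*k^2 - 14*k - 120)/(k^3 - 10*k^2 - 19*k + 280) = (k^2 + 2*k - 24)/(k^2 - 15*k + 56)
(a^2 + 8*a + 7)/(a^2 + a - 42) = (a + 1)/(a - 6)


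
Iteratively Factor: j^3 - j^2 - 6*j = (j + 2)*(j^2 - 3*j) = (j - 3)*(j + 2)*(j)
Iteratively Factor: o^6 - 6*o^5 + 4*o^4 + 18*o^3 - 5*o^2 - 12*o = (o - 1)*(o^5 - 5*o^4 - o^3 + 17*o^2 + 12*o) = (o - 4)*(o - 1)*(o^4 - o^3 - 5*o^2 - 3*o) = (o - 4)*(o - 1)*(o + 1)*(o^3 - 2*o^2 - 3*o) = o*(o - 4)*(o - 1)*(o + 1)*(o^2 - 2*o - 3) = o*(o - 4)*(o - 1)*(o + 1)^2*(o - 3)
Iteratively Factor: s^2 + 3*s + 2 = (s + 1)*(s + 2)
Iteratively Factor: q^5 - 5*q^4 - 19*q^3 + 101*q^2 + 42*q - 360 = (q - 5)*(q^4 - 19*q^2 + 6*q + 72) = (q - 5)*(q - 3)*(q^3 + 3*q^2 - 10*q - 24) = (q - 5)*(q - 3)*(q + 2)*(q^2 + q - 12) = (q - 5)*(q - 3)^2*(q + 2)*(q + 4)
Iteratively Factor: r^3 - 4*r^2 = (r)*(r^2 - 4*r) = r*(r - 4)*(r)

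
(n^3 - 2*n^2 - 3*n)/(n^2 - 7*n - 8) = n*(n - 3)/(n - 8)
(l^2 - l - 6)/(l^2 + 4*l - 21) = (l + 2)/(l + 7)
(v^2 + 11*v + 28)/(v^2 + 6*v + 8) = (v + 7)/(v + 2)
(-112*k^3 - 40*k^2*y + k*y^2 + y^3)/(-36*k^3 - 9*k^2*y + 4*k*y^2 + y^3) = (-28*k^2 - 3*k*y + y^2)/(-9*k^2 + y^2)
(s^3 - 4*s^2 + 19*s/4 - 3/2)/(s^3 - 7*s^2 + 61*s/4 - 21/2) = (2*s - 1)/(2*s - 7)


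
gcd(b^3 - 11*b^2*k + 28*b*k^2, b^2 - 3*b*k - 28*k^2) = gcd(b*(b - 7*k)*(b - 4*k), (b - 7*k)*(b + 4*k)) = b - 7*k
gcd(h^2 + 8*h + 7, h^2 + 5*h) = 1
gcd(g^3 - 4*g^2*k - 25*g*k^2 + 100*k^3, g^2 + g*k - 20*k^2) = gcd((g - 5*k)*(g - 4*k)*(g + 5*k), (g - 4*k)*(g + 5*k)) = g^2 + g*k - 20*k^2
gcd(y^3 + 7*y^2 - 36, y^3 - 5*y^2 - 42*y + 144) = y + 6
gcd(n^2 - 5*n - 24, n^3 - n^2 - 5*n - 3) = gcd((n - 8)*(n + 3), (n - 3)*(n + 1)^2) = 1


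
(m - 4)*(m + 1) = m^2 - 3*m - 4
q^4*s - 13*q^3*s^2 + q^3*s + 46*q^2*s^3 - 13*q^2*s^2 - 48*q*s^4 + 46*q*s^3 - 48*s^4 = (q - 8*s)*(q - 3*s)*(q - 2*s)*(q*s + s)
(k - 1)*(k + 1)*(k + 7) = k^3 + 7*k^2 - k - 7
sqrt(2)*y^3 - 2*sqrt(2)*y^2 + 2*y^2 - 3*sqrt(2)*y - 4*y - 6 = (y - 3)*(y + sqrt(2))*(sqrt(2)*y + sqrt(2))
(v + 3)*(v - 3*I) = v^2 + 3*v - 3*I*v - 9*I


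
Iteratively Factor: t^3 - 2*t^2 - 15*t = (t)*(t^2 - 2*t - 15) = t*(t - 5)*(t + 3)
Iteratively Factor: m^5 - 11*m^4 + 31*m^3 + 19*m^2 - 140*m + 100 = (m + 2)*(m^4 - 13*m^3 + 57*m^2 - 95*m + 50) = (m - 5)*(m + 2)*(m^3 - 8*m^2 + 17*m - 10) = (m - 5)*(m - 2)*(m + 2)*(m^2 - 6*m + 5) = (m - 5)^2*(m - 2)*(m + 2)*(m - 1)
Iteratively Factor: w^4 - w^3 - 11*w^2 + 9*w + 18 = (w + 3)*(w^3 - 4*w^2 + w + 6) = (w + 1)*(w + 3)*(w^2 - 5*w + 6) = (w - 3)*(w + 1)*(w + 3)*(w - 2)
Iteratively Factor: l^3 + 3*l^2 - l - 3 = (l + 3)*(l^2 - 1) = (l + 1)*(l + 3)*(l - 1)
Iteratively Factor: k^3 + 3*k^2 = (k)*(k^2 + 3*k) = k*(k + 3)*(k)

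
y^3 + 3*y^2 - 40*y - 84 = (y - 6)*(y + 2)*(y + 7)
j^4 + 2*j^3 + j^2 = j^2*(j + 1)^2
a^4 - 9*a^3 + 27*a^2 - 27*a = a*(a - 3)^3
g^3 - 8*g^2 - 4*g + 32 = (g - 8)*(g - 2)*(g + 2)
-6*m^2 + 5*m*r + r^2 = (-m + r)*(6*m + r)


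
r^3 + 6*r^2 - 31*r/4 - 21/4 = (r - 3/2)*(r + 1/2)*(r + 7)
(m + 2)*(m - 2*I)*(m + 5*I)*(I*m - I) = I*m^4 - 3*m^3 + I*m^3 - 3*m^2 + 8*I*m^2 + 6*m + 10*I*m - 20*I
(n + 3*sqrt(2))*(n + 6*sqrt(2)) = n^2 + 9*sqrt(2)*n + 36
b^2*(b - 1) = b^3 - b^2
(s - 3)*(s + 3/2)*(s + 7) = s^3 + 11*s^2/2 - 15*s - 63/2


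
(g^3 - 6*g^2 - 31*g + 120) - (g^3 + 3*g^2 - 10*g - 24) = -9*g^2 - 21*g + 144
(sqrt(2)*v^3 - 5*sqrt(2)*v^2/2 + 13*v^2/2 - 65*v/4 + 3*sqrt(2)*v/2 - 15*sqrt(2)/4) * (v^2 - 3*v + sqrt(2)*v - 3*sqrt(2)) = sqrt(2)*v^5 - 11*sqrt(2)*v^4/2 + 17*v^4/2 - 187*v^3/4 + 31*sqrt(2)*v^3/2 - 44*sqrt(2)*v^2 + 267*v^2/4 - 33*v/2 + 60*sqrt(2)*v + 45/2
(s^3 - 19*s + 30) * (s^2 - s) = s^5 - s^4 - 19*s^3 + 49*s^2 - 30*s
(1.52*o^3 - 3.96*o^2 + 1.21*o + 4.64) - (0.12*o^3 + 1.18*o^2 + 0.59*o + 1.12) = 1.4*o^3 - 5.14*o^2 + 0.62*o + 3.52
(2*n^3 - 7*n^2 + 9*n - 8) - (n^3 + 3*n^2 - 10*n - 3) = n^3 - 10*n^2 + 19*n - 5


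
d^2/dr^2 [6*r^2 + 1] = 12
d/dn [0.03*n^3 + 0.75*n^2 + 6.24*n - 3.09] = 0.09*n^2 + 1.5*n + 6.24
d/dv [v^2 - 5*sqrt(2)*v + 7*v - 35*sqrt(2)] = 2*v - 5*sqrt(2) + 7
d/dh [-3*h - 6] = -3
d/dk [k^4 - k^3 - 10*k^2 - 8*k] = 4*k^3 - 3*k^2 - 20*k - 8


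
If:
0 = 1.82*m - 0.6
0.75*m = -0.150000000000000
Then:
No Solution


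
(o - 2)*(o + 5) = o^2 + 3*o - 10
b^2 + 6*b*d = b*(b + 6*d)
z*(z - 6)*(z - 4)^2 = z^4 - 14*z^3 + 64*z^2 - 96*z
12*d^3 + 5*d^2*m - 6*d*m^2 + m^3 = (-4*d + m)*(-3*d + m)*(d + m)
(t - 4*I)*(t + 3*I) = t^2 - I*t + 12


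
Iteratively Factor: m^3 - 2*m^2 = (m)*(m^2 - 2*m) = m^2*(m - 2)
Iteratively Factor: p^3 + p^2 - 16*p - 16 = (p - 4)*(p^2 + 5*p + 4) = (p - 4)*(p + 4)*(p + 1)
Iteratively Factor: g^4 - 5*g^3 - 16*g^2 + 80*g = (g + 4)*(g^3 - 9*g^2 + 20*g) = g*(g + 4)*(g^2 - 9*g + 20) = g*(g - 5)*(g + 4)*(g - 4)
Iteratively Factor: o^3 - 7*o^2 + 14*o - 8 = (o - 1)*(o^2 - 6*o + 8) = (o - 4)*(o - 1)*(o - 2)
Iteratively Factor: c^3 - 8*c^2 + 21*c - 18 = (c - 3)*(c^2 - 5*c + 6) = (c - 3)^2*(c - 2)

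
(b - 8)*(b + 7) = b^2 - b - 56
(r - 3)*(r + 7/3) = r^2 - 2*r/3 - 7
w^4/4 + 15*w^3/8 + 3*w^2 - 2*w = w*(w/4 + 1)*(w - 1/2)*(w + 4)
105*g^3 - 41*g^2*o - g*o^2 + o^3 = (-5*g + o)*(-3*g + o)*(7*g + o)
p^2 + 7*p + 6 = (p + 1)*(p + 6)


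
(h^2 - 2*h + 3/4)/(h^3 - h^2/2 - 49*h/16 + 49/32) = 8*(2*h - 3)/(16*h^2 - 49)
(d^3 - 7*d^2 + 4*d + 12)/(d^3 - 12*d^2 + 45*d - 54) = (d^2 - d - 2)/(d^2 - 6*d + 9)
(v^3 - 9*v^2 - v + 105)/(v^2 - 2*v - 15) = v - 7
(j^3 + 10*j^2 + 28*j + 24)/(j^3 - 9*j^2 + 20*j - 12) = (j^3 + 10*j^2 + 28*j + 24)/(j^3 - 9*j^2 + 20*j - 12)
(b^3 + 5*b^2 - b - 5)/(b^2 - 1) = b + 5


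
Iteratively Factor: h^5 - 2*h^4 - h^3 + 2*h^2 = (h + 1)*(h^4 - 3*h^3 + 2*h^2) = (h - 1)*(h + 1)*(h^3 - 2*h^2) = (h - 2)*(h - 1)*(h + 1)*(h^2) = h*(h - 2)*(h - 1)*(h + 1)*(h)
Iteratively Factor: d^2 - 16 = (d + 4)*(d - 4)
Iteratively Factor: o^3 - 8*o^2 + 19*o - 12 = (o - 1)*(o^2 - 7*o + 12) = (o - 3)*(o - 1)*(o - 4)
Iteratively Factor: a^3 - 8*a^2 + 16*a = (a - 4)*(a^2 - 4*a) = a*(a - 4)*(a - 4)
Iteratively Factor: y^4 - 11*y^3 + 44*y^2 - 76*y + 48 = (y - 4)*(y^3 - 7*y^2 + 16*y - 12) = (y - 4)*(y - 2)*(y^2 - 5*y + 6) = (y - 4)*(y - 2)^2*(y - 3)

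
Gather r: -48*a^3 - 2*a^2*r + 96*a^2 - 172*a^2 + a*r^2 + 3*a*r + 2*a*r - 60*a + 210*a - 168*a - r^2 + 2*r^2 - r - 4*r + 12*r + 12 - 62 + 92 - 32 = -48*a^3 - 76*a^2 - 18*a + r^2*(a + 1) + r*(-2*a^2 + 5*a + 7) + 10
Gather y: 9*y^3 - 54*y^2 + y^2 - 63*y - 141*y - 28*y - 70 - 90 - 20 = 9*y^3 - 53*y^2 - 232*y - 180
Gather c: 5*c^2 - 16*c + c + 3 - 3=5*c^2 - 15*c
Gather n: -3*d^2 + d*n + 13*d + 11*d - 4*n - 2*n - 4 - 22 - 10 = -3*d^2 + 24*d + n*(d - 6) - 36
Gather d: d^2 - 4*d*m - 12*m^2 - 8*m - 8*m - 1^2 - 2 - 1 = d^2 - 4*d*m - 12*m^2 - 16*m - 4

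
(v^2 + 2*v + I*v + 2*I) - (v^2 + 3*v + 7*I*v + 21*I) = -v - 6*I*v - 19*I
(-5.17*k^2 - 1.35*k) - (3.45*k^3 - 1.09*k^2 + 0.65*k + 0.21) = -3.45*k^3 - 4.08*k^2 - 2.0*k - 0.21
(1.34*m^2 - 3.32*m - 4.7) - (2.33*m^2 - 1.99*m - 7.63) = -0.99*m^2 - 1.33*m + 2.93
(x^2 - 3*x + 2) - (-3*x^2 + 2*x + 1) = 4*x^2 - 5*x + 1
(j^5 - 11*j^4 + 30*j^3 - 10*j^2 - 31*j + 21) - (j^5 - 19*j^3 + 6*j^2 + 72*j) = -11*j^4 + 49*j^3 - 16*j^2 - 103*j + 21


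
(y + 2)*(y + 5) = y^2 + 7*y + 10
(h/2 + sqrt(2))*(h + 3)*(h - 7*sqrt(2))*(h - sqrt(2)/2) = h^4/2 - 11*sqrt(2)*h^3/4 + 3*h^3/2 - 33*sqrt(2)*h^2/4 - 23*h^2/2 - 69*h/2 + 7*sqrt(2)*h + 21*sqrt(2)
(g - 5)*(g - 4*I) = g^2 - 5*g - 4*I*g + 20*I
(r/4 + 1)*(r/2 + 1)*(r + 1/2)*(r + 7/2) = r^4/8 + 5*r^3/4 + 135*r^2/32 + 85*r/16 + 7/4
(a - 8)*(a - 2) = a^2 - 10*a + 16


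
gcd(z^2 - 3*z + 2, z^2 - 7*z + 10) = z - 2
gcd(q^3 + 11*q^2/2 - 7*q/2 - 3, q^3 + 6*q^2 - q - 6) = q^2 + 5*q - 6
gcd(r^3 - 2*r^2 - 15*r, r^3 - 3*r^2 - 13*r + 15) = r^2 - 2*r - 15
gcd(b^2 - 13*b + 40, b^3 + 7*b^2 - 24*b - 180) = b - 5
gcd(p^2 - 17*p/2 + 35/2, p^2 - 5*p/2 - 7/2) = p - 7/2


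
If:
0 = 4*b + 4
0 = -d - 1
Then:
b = -1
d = -1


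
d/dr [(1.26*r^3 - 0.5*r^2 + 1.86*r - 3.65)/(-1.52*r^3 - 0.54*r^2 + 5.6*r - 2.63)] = (-1.4404*r^4 + 19.7664*r^3 - 28.381*r^2 - 1.312*r + 15.5482)/(2.3104*r^6 + 1.6416*r^5 - 16.7324*r^4 + 1.9472*r^3 + 34.2004*r^2 - 29.456*r + 6.9169)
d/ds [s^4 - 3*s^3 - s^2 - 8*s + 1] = 4*s^3 - 9*s^2 - 2*s - 8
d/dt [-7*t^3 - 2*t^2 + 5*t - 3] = -21*t^2 - 4*t + 5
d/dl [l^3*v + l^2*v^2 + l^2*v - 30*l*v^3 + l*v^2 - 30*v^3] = v*(3*l^2 + 2*l*v + 2*l - 30*v^2 + v)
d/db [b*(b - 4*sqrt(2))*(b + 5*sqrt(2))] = 3*b^2 + 2*sqrt(2)*b - 40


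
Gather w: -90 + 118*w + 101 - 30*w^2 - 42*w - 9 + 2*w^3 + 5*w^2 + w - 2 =2*w^3 - 25*w^2 + 77*w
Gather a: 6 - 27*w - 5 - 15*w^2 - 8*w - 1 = -15*w^2 - 35*w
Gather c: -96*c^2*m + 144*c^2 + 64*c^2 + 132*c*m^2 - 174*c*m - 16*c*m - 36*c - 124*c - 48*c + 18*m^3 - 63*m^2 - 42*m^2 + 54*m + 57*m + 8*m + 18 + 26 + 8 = c^2*(208 - 96*m) + c*(132*m^2 - 190*m - 208) + 18*m^3 - 105*m^2 + 119*m + 52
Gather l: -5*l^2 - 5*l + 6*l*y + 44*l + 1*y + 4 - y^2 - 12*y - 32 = -5*l^2 + l*(6*y + 39) - y^2 - 11*y - 28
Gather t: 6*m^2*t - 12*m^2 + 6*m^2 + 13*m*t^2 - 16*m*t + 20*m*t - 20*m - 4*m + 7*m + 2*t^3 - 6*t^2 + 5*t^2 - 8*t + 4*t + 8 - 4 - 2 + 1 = -6*m^2 - 17*m + 2*t^3 + t^2*(13*m - 1) + t*(6*m^2 + 4*m - 4) + 3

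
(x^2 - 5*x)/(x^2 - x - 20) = x/(x + 4)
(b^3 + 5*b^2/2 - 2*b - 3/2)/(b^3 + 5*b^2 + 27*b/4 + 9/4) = 2*(b - 1)/(2*b + 3)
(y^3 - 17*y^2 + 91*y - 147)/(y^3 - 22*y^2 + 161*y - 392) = (y - 3)/(y - 8)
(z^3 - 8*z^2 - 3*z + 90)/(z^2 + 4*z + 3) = (z^2 - 11*z + 30)/(z + 1)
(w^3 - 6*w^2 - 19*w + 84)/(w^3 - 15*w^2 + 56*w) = (w^2 + w - 12)/(w*(w - 8))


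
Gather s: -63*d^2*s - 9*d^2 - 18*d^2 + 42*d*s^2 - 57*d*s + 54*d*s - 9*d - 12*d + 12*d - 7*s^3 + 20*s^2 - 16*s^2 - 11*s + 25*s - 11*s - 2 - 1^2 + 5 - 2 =-27*d^2 - 9*d - 7*s^3 + s^2*(42*d + 4) + s*(-63*d^2 - 3*d + 3)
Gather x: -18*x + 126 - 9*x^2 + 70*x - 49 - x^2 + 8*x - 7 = -10*x^2 + 60*x + 70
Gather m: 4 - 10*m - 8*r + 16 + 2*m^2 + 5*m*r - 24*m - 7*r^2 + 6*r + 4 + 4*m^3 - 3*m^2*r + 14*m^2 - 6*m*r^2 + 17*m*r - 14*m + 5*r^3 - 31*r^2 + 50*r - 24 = 4*m^3 + m^2*(16 - 3*r) + m*(-6*r^2 + 22*r - 48) + 5*r^3 - 38*r^2 + 48*r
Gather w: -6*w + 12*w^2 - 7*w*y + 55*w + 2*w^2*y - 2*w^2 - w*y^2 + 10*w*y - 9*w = w^2*(2*y + 10) + w*(-y^2 + 3*y + 40)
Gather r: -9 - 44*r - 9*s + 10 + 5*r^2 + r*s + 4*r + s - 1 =5*r^2 + r*(s - 40) - 8*s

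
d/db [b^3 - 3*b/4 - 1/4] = 3*b^2 - 3/4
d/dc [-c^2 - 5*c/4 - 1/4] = -2*c - 5/4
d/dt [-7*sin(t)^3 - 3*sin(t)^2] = -3*(7*sin(t) + 2)*sin(t)*cos(t)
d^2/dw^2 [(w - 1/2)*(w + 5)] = 2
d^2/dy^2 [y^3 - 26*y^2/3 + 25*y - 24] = 6*y - 52/3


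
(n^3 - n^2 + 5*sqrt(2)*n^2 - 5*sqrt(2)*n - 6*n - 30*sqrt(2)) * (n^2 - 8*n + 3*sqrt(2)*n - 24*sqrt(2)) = n^5 - 9*n^4 + 8*sqrt(2)*n^4 - 72*sqrt(2)*n^3 + 32*n^3 - 222*n^2 + 16*sqrt(2)*n^2 + 60*n + 384*sqrt(2)*n + 1440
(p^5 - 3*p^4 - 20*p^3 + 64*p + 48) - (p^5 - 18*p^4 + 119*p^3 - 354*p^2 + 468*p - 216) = 15*p^4 - 139*p^3 + 354*p^2 - 404*p + 264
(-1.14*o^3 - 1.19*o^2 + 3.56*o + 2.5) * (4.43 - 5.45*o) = 6.213*o^4 + 1.4353*o^3 - 24.6737*o^2 + 2.1458*o + 11.075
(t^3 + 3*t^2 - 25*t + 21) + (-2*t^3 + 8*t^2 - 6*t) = -t^3 + 11*t^2 - 31*t + 21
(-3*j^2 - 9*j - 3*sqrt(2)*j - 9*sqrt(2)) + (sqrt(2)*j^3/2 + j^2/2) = sqrt(2)*j^3/2 - 5*j^2/2 - 9*j - 3*sqrt(2)*j - 9*sqrt(2)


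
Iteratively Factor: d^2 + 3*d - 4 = (d - 1)*(d + 4)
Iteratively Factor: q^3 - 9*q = (q)*(q^2 - 9) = q*(q + 3)*(q - 3)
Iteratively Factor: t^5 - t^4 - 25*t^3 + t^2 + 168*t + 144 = (t - 4)*(t^4 + 3*t^3 - 13*t^2 - 51*t - 36) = (t - 4)^2*(t^3 + 7*t^2 + 15*t + 9) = (t - 4)^2*(t + 3)*(t^2 + 4*t + 3) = (t - 4)^2*(t + 3)^2*(t + 1)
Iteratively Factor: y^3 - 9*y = (y - 3)*(y^2 + 3*y) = (y - 3)*(y + 3)*(y)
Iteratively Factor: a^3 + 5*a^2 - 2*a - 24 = (a + 4)*(a^2 + a - 6) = (a + 3)*(a + 4)*(a - 2)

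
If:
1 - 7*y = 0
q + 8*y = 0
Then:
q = -8/7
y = 1/7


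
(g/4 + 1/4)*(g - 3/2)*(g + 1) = g^3/4 + g^2/8 - g/2 - 3/8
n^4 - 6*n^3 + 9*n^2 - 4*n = n*(n - 4)*(n - 1)^2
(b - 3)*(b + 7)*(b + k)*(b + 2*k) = b^4 + 3*b^3*k + 4*b^3 + 2*b^2*k^2 + 12*b^2*k - 21*b^2 + 8*b*k^2 - 63*b*k - 42*k^2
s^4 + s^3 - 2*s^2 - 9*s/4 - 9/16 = (s - 3/2)*(s + 1/2)^2*(s + 3/2)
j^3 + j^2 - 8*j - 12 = (j - 3)*(j + 2)^2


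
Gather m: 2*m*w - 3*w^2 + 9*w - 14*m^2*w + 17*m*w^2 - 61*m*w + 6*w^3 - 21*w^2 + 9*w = -14*m^2*w + m*(17*w^2 - 59*w) + 6*w^3 - 24*w^2 + 18*w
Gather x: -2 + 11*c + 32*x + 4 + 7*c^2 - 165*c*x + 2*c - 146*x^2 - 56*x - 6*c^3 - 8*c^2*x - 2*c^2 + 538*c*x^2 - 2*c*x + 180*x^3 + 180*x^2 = -6*c^3 + 5*c^2 + 13*c + 180*x^3 + x^2*(538*c + 34) + x*(-8*c^2 - 167*c - 24) + 2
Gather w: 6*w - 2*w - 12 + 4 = 4*w - 8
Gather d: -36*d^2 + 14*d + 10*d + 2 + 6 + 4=-36*d^2 + 24*d + 12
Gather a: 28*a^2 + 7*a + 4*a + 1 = 28*a^2 + 11*a + 1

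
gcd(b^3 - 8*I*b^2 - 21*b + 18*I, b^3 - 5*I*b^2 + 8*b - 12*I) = 1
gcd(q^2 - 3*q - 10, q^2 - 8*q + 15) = q - 5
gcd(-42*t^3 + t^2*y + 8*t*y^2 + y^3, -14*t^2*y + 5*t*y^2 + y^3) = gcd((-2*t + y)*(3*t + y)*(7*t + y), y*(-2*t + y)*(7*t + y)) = -14*t^2 + 5*t*y + y^2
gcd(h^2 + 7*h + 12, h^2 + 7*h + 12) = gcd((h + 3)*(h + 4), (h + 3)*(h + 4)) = h^2 + 7*h + 12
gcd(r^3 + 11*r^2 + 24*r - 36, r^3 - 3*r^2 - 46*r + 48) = r^2 + 5*r - 6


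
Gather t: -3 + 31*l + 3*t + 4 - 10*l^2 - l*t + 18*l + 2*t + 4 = -10*l^2 + 49*l + t*(5 - l) + 5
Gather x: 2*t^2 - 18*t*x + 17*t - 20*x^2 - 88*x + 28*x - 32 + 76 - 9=2*t^2 + 17*t - 20*x^2 + x*(-18*t - 60) + 35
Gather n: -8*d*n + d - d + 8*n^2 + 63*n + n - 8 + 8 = 8*n^2 + n*(64 - 8*d)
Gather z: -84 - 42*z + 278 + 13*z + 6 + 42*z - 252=13*z - 52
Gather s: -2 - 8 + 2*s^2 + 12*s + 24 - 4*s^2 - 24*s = -2*s^2 - 12*s + 14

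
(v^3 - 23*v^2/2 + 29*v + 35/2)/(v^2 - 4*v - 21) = (2*v^2 - 9*v - 5)/(2*(v + 3))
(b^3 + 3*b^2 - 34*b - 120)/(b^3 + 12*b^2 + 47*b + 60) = (b - 6)/(b + 3)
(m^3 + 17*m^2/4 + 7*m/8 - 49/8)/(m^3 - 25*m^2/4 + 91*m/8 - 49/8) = (8*m^2 + 42*m + 49)/(8*m^2 - 42*m + 49)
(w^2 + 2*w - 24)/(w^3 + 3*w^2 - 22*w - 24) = 1/(w + 1)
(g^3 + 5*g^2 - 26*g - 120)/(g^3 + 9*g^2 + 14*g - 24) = (g - 5)/(g - 1)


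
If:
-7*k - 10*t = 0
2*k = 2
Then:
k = 1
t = -7/10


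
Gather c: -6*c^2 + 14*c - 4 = -6*c^2 + 14*c - 4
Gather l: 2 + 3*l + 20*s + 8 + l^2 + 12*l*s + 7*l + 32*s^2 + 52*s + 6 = l^2 + l*(12*s + 10) + 32*s^2 + 72*s + 16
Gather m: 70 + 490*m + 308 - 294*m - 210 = 196*m + 168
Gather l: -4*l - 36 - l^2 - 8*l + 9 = -l^2 - 12*l - 27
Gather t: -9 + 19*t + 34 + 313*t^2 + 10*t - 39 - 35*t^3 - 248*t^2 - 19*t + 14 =-35*t^3 + 65*t^2 + 10*t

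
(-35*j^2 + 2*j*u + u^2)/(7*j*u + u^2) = (-5*j + u)/u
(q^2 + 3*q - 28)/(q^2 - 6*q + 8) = (q + 7)/(q - 2)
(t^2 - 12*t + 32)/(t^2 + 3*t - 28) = (t - 8)/(t + 7)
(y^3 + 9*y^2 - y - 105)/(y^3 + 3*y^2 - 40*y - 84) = (y^2 + 2*y - 15)/(y^2 - 4*y - 12)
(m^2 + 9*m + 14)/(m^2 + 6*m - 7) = (m + 2)/(m - 1)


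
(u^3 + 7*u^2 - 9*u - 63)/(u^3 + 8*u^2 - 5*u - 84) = (u + 3)/(u + 4)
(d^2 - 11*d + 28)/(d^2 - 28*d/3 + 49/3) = 3*(d - 4)/(3*d - 7)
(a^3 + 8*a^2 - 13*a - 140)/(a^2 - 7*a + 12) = (a^2 + 12*a + 35)/(a - 3)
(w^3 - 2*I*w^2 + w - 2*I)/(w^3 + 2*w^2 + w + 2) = (w - 2*I)/(w + 2)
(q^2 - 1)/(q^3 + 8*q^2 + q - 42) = (q^2 - 1)/(q^3 + 8*q^2 + q - 42)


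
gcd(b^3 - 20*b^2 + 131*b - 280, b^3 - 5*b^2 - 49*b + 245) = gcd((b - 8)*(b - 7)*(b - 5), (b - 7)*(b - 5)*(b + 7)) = b^2 - 12*b + 35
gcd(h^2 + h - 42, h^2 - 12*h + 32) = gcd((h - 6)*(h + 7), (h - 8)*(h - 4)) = 1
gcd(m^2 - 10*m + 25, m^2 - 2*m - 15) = m - 5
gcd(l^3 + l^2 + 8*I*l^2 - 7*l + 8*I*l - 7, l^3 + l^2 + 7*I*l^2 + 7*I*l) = l^2 + l*(1 + 7*I) + 7*I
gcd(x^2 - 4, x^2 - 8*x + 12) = x - 2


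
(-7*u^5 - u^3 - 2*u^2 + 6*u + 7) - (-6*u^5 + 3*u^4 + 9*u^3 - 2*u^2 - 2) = -u^5 - 3*u^4 - 10*u^3 + 6*u + 9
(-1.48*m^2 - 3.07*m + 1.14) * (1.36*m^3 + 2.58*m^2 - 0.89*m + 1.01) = -2.0128*m^5 - 7.9936*m^4 - 5.053*m^3 + 4.1787*m^2 - 4.1153*m + 1.1514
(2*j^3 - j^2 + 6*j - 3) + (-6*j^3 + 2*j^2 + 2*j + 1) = -4*j^3 + j^2 + 8*j - 2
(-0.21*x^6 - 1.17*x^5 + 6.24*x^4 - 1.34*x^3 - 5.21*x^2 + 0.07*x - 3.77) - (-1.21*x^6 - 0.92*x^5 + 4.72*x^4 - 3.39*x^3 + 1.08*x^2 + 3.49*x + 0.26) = 1.0*x^6 - 0.25*x^5 + 1.52*x^4 + 2.05*x^3 - 6.29*x^2 - 3.42*x - 4.03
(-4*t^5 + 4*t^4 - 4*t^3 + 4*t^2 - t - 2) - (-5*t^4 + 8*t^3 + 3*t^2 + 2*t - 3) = -4*t^5 + 9*t^4 - 12*t^3 + t^2 - 3*t + 1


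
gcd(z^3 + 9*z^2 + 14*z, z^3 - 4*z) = z^2 + 2*z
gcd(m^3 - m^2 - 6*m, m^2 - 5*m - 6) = 1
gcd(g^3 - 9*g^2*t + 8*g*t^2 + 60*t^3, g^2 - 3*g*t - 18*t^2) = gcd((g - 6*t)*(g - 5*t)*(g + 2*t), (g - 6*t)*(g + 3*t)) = -g + 6*t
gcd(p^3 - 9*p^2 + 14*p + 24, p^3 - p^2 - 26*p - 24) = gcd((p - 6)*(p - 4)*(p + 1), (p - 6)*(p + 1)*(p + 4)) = p^2 - 5*p - 6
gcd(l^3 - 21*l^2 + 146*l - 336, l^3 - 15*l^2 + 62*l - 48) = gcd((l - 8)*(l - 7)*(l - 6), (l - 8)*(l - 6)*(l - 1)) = l^2 - 14*l + 48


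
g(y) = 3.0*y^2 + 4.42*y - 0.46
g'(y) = 6.0*y + 4.42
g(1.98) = 20.05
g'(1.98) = 16.30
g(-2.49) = 7.13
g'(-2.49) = -10.52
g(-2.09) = 3.41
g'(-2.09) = -8.12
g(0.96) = 6.55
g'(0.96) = 10.18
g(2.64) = 32.12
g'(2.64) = 20.26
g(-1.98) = 2.55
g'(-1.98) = -7.46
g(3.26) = 45.83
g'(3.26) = 23.98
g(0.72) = 4.28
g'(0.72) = 8.74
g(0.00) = -0.46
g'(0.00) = 4.42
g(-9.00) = 202.76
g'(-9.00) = -49.58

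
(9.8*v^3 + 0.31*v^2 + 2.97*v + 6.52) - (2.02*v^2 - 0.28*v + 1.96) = 9.8*v^3 - 1.71*v^2 + 3.25*v + 4.56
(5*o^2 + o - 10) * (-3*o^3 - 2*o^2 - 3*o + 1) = -15*o^5 - 13*o^4 + 13*o^3 + 22*o^2 + 31*o - 10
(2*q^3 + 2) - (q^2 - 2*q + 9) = 2*q^3 - q^2 + 2*q - 7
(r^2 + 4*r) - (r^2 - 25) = 4*r + 25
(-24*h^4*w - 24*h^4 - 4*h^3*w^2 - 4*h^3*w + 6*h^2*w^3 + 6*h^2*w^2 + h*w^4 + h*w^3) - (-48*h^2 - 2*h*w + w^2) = -24*h^4*w - 24*h^4 - 4*h^3*w^2 - 4*h^3*w + 6*h^2*w^3 + 6*h^2*w^2 + 48*h^2 + h*w^4 + h*w^3 + 2*h*w - w^2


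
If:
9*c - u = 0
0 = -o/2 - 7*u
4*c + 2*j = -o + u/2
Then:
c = u/9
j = 253*u/36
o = -14*u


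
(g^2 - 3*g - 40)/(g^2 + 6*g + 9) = (g^2 - 3*g - 40)/(g^2 + 6*g + 9)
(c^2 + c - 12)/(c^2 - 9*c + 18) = (c + 4)/(c - 6)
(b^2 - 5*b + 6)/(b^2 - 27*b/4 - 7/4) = 4*(-b^2 + 5*b - 6)/(-4*b^2 + 27*b + 7)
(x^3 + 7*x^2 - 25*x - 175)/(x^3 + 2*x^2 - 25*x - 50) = (x + 7)/(x + 2)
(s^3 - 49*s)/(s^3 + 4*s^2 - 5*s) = (s^2 - 49)/(s^2 + 4*s - 5)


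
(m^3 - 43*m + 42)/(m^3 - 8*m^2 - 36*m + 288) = (m^2 + 6*m - 7)/(m^2 - 2*m - 48)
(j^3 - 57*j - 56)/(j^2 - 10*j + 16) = (j^2 + 8*j + 7)/(j - 2)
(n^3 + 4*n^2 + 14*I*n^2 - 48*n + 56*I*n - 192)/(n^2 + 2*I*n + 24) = (n^2 + n*(4 + 8*I) + 32*I)/(n - 4*I)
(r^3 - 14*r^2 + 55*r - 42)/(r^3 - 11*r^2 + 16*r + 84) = (r - 1)/(r + 2)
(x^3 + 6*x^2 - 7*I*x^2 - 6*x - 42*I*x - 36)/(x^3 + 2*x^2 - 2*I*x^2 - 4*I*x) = (x^3 + x^2*(6 - 7*I) - 6*x*(1 + 7*I) - 36)/(x*(x^2 + 2*x*(1 - I) - 4*I))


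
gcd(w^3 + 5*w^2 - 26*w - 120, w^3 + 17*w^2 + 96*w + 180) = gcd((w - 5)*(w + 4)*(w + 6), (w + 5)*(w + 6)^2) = w + 6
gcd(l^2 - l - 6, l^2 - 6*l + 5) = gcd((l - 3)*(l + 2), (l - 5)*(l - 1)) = 1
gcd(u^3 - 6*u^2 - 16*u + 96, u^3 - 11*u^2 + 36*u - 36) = u - 6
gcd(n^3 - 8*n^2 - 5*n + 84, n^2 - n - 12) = n^2 - n - 12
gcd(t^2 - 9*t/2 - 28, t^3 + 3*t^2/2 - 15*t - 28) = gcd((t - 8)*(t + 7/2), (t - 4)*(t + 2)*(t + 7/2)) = t + 7/2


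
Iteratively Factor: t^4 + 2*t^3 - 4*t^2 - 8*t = (t - 2)*(t^3 + 4*t^2 + 4*t) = (t - 2)*(t + 2)*(t^2 + 2*t) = t*(t - 2)*(t + 2)*(t + 2)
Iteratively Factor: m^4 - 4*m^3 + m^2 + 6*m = (m)*(m^3 - 4*m^2 + m + 6) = m*(m - 2)*(m^2 - 2*m - 3) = m*(m - 2)*(m + 1)*(m - 3)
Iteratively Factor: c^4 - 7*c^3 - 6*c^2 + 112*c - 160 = (c - 2)*(c^3 - 5*c^2 - 16*c + 80) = (c - 4)*(c - 2)*(c^2 - c - 20) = (c - 5)*(c - 4)*(c - 2)*(c + 4)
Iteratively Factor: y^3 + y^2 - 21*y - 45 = (y + 3)*(y^2 - 2*y - 15) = (y - 5)*(y + 3)*(y + 3)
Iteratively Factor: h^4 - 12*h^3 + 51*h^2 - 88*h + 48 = (h - 4)*(h^3 - 8*h^2 + 19*h - 12) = (h - 4)*(h - 1)*(h^2 - 7*h + 12) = (h - 4)^2*(h - 1)*(h - 3)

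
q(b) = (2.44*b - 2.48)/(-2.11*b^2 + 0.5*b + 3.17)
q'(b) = (2.44*b - 2.48)*(4.22*b - 0.5)/(-2.11*b^2 + 0.5*b + 3.17)^2 + 2.44/(-2.11*b^2 + 0.5*b + 3.17) = (5.1484*b^2 - 10.4656*b + 8.9748)/(4.4521*b^4 - 2.11*b^3 - 13.1274*b^2 + 3.17*b + 10.0489)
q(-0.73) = -2.54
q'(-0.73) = 6.85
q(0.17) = -0.65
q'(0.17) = 0.72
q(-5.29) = 0.26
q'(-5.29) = 0.06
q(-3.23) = 0.51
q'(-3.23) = 0.23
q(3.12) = -0.32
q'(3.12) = 0.11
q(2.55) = -0.40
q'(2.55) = 0.18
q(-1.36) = 4.10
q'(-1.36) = 16.40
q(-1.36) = 4.10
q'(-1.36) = 16.40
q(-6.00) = 0.23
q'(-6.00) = 0.04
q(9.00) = -0.12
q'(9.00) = 0.01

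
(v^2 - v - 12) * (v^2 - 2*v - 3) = v^4 - 3*v^3 - 13*v^2 + 27*v + 36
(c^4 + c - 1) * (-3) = -3*c^4 - 3*c + 3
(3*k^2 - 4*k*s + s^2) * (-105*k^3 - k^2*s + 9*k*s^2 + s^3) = -315*k^5 + 417*k^4*s - 74*k^3*s^2 - 34*k^2*s^3 + 5*k*s^4 + s^5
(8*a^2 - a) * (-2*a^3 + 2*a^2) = -16*a^5 + 18*a^4 - 2*a^3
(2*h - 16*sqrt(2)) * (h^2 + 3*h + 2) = 2*h^3 - 16*sqrt(2)*h^2 + 6*h^2 - 48*sqrt(2)*h + 4*h - 32*sqrt(2)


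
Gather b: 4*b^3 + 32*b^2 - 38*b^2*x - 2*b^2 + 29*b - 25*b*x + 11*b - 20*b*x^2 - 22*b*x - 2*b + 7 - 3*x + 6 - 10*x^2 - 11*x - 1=4*b^3 + b^2*(30 - 38*x) + b*(-20*x^2 - 47*x + 38) - 10*x^2 - 14*x + 12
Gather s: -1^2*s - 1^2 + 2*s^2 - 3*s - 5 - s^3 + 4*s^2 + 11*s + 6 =-s^3 + 6*s^2 + 7*s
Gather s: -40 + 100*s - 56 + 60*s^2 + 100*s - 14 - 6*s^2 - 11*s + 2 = 54*s^2 + 189*s - 108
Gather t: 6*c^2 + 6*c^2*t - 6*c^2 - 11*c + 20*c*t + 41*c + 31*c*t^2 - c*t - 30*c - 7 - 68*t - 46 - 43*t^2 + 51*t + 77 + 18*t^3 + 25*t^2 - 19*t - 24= 18*t^3 + t^2*(31*c - 18) + t*(6*c^2 + 19*c - 36)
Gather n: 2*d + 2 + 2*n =2*d + 2*n + 2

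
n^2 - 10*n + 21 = (n - 7)*(n - 3)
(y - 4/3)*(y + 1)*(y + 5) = y^3 + 14*y^2/3 - 3*y - 20/3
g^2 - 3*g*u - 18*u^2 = (g - 6*u)*(g + 3*u)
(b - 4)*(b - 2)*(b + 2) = b^3 - 4*b^2 - 4*b + 16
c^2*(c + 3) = c^3 + 3*c^2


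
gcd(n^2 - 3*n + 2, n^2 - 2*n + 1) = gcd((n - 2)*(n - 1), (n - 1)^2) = n - 1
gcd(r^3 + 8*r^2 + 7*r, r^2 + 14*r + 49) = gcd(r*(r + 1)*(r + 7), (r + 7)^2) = r + 7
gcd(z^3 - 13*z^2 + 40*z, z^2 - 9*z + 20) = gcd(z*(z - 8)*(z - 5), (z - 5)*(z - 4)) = z - 5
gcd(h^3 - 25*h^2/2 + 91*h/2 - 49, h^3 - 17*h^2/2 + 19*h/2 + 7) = h^2 - 9*h + 14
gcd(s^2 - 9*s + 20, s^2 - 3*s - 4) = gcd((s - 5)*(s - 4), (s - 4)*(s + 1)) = s - 4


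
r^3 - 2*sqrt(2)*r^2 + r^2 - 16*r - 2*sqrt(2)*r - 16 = (r + 1)*(r - 4*sqrt(2))*(r + 2*sqrt(2))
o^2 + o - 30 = (o - 5)*(o + 6)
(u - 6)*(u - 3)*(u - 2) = u^3 - 11*u^2 + 36*u - 36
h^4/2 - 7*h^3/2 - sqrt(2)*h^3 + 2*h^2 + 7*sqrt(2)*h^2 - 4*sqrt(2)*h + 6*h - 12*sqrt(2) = (h/2 + 1/2)*(h - 6)*(h - 2)*(h - 2*sqrt(2))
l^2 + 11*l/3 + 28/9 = (l + 4/3)*(l + 7/3)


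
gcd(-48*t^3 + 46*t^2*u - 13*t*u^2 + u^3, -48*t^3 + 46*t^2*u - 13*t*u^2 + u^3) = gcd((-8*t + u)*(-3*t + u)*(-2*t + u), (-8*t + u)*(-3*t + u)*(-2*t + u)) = 48*t^3 - 46*t^2*u + 13*t*u^2 - u^3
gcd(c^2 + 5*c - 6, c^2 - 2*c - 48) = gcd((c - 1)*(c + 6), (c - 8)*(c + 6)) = c + 6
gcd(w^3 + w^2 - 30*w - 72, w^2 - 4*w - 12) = w - 6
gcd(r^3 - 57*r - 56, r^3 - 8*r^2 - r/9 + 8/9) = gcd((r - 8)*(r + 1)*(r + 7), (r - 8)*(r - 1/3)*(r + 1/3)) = r - 8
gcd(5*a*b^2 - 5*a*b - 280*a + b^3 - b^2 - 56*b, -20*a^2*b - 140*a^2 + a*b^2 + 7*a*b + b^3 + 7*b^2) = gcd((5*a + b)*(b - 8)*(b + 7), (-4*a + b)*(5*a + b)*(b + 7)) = 5*a*b + 35*a + b^2 + 7*b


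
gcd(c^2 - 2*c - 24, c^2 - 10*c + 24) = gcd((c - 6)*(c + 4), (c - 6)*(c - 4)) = c - 6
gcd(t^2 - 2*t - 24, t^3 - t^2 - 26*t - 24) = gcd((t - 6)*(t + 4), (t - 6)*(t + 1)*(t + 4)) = t^2 - 2*t - 24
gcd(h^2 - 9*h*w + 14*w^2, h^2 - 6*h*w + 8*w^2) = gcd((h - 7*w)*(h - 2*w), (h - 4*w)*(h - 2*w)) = -h + 2*w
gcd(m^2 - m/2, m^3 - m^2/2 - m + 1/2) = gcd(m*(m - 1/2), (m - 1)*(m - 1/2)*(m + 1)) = m - 1/2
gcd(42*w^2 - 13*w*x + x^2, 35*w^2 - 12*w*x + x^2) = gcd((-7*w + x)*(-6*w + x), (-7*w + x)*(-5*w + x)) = -7*w + x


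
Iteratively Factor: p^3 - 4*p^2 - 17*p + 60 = (p + 4)*(p^2 - 8*p + 15) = (p - 5)*(p + 4)*(p - 3)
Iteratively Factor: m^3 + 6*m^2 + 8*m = (m + 4)*(m^2 + 2*m) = m*(m + 4)*(m + 2)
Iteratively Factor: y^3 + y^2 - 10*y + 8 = (y + 4)*(y^2 - 3*y + 2) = (y - 1)*(y + 4)*(y - 2)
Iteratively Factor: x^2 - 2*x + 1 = (x - 1)*(x - 1)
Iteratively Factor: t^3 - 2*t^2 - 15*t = (t + 3)*(t^2 - 5*t) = t*(t + 3)*(t - 5)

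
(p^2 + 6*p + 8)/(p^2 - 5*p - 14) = (p + 4)/(p - 7)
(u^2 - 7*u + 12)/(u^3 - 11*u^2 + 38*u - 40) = (u - 3)/(u^2 - 7*u + 10)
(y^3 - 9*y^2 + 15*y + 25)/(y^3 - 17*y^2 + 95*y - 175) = (y + 1)/(y - 7)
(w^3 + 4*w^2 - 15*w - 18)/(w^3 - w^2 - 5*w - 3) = (w + 6)/(w + 1)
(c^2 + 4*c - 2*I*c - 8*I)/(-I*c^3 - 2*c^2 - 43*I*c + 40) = (I*c^2 + c*(2 + 4*I) + 8)/(c^3 - 2*I*c^2 + 43*c + 40*I)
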